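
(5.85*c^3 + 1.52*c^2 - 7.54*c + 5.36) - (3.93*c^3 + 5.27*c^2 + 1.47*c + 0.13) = 1.92*c^3 - 3.75*c^2 - 9.01*c + 5.23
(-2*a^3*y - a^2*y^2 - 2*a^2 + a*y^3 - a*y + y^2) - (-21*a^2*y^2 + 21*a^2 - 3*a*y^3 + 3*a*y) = -2*a^3*y + 20*a^2*y^2 - 23*a^2 + 4*a*y^3 - 4*a*y + y^2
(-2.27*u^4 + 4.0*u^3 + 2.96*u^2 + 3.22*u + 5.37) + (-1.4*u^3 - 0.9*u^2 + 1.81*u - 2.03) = -2.27*u^4 + 2.6*u^3 + 2.06*u^2 + 5.03*u + 3.34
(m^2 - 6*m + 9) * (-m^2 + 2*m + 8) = -m^4 + 8*m^3 - 13*m^2 - 30*m + 72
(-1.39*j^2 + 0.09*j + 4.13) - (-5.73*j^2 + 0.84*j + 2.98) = 4.34*j^2 - 0.75*j + 1.15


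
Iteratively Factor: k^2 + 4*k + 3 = (k + 3)*(k + 1)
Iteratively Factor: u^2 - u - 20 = (u - 5)*(u + 4)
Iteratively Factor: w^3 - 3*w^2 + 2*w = (w - 2)*(w^2 - w) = (w - 2)*(w - 1)*(w)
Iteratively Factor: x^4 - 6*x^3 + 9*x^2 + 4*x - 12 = (x + 1)*(x^3 - 7*x^2 + 16*x - 12) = (x - 2)*(x + 1)*(x^2 - 5*x + 6) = (x - 2)^2*(x + 1)*(x - 3)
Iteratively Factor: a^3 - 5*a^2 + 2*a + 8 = (a - 2)*(a^2 - 3*a - 4) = (a - 4)*(a - 2)*(a + 1)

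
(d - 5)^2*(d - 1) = d^3 - 11*d^2 + 35*d - 25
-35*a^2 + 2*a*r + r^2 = (-5*a + r)*(7*a + r)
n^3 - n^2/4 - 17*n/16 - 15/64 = (n - 5/4)*(n + 1/4)*(n + 3/4)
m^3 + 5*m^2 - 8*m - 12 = (m - 2)*(m + 1)*(m + 6)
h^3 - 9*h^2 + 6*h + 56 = (h - 7)*(h - 4)*(h + 2)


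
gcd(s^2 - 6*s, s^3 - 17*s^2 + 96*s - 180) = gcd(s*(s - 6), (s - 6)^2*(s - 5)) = s - 6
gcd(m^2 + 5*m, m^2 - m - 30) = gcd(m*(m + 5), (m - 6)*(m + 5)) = m + 5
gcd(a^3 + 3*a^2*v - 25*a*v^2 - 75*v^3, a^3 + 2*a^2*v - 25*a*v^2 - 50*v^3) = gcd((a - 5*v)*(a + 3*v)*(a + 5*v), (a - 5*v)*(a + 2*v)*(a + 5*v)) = -a^2 + 25*v^2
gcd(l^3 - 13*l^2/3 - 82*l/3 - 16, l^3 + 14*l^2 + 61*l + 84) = l + 3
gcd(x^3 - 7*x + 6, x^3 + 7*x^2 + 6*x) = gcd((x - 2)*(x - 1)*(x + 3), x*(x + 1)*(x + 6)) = 1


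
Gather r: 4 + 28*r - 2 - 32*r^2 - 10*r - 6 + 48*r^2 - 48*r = 16*r^2 - 30*r - 4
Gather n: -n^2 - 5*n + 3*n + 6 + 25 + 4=-n^2 - 2*n + 35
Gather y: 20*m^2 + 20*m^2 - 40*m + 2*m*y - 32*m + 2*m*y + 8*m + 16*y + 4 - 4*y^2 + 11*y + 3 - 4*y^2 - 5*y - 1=40*m^2 - 64*m - 8*y^2 + y*(4*m + 22) + 6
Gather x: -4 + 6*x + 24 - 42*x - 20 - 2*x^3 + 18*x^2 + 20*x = -2*x^3 + 18*x^2 - 16*x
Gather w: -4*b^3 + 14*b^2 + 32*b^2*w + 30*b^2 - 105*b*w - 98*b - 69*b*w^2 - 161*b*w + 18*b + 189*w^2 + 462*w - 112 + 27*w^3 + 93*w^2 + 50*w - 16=-4*b^3 + 44*b^2 - 80*b + 27*w^3 + w^2*(282 - 69*b) + w*(32*b^2 - 266*b + 512) - 128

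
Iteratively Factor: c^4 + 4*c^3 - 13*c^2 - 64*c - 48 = (c + 1)*(c^3 + 3*c^2 - 16*c - 48) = (c + 1)*(c + 4)*(c^2 - c - 12) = (c + 1)*(c + 3)*(c + 4)*(c - 4)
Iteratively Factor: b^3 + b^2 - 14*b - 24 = (b + 3)*(b^2 - 2*b - 8) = (b + 2)*(b + 3)*(b - 4)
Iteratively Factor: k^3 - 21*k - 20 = (k + 1)*(k^2 - k - 20) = (k - 5)*(k + 1)*(k + 4)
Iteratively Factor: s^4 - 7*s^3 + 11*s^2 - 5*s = (s - 1)*(s^3 - 6*s^2 + 5*s) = (s - 5)*(s - 1)*(s^2 - s) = s*(s - 5)*(s - 1)*(s - 1)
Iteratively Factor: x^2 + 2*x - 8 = (x + 4)*(x - 2)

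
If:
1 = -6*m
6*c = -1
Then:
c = -1/6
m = -1/6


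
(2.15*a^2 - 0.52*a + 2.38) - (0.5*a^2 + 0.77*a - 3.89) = 1.65*a^2 - 1.29*a + 6.27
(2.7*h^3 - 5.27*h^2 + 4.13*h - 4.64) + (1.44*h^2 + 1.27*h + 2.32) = 2.7*h^3 - 3.83*h^2 + 5.4*h - 2.32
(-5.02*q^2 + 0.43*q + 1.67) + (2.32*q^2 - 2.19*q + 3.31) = -2.7*q^2 - 1.76*q + 4.98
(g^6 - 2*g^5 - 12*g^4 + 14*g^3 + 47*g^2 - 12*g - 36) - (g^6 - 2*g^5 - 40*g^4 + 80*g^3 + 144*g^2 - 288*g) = 28*g^4 - 66*g^3 - 97*g^2 + 276*g - 36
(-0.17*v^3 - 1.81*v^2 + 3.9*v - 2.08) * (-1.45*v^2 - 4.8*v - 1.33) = 0.2465*v^5 + 3.4405*v^4 + 3.2591*v^3 - 13.2967*v^2 + 4.797*v + 2.7664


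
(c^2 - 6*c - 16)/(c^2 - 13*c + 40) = (c + 2)/(c - 5)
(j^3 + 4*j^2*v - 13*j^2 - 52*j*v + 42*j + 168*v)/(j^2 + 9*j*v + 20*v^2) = (j^2 - 13*j + 42)/(j + 5*v)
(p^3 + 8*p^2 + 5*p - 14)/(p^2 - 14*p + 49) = (p^3 + 8*p^2 + 5*p - 14)/(p^2 - 14*p + 49)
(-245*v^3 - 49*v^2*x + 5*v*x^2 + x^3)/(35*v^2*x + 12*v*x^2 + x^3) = (-7*v + x)/x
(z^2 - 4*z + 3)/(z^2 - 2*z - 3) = (z - 1)/(z + 1)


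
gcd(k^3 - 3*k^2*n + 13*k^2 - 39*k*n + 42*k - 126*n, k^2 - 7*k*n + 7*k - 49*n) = k + 7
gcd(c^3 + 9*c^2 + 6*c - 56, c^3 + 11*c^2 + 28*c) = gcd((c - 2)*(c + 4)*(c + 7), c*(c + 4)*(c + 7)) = c^2 + 11*c + 28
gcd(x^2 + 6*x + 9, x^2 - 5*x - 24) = x + 3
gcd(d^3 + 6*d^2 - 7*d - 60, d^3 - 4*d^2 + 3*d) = d - 3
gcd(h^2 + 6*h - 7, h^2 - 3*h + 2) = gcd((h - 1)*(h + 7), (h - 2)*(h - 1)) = h - 1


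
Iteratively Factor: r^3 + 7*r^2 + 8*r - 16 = (r - 1)*(r^2 + 8*r + 16) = (r - 1)*(r + 4)*(r + 4)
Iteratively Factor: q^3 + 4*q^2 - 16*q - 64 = (q - 4)*(q^2 + 8*q + 16) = (q - 4)*(q + 4)*(q + 4)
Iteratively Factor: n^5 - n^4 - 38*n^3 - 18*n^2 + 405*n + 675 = (n - 5)*(n^4 + 4*n^3 - 18*n^2 - 108*n - 135) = (n - 5)*(n + 3)*(n^3 + n^2 - 21*n - 45) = (n - 5)^2*(n + 3)*(n^2 + 6*n + 9) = (n - 5)^2*(n + 3)^2*(n + 3)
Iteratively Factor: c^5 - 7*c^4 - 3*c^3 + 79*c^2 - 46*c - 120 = (c - 2)*(c^4 - 5*c^3 - 13*c^2 + 53*c + 60) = (c - 2)*(c + 3)*(c^3 - 8*c^2 + 11*c + 20) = (c - 5)*(c - 2)*(c + 3)*(c^2 - 3*c - 4) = (c - 5)*(c - 2)*(c + 1)*(c + 3)*(c - 4)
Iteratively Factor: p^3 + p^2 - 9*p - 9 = (p + 1)*(p^2 - 9) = (p - 3)*(p + 1)*(p + 3)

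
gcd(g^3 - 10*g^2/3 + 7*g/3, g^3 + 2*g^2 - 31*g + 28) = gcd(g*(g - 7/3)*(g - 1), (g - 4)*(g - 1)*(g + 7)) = g - 1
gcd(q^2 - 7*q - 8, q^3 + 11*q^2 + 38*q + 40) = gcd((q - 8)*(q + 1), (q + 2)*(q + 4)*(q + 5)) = 1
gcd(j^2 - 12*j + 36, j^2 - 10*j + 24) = j - 6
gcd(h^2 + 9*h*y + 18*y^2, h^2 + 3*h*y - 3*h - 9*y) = h + 3*y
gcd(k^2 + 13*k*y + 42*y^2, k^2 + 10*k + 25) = 1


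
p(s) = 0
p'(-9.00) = 0.00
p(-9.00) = 0.00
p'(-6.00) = 0.00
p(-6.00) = 0.00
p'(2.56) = 0.00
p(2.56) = 0.00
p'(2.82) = 0.00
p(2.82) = 0.00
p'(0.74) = 0.00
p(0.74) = 0.00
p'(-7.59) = 0.00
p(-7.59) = 0.00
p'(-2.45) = 0.00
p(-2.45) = 0.00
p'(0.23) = 0.00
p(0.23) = 0.00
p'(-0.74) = 0.00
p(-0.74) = 0.00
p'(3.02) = 0.00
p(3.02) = 0.00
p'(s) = 0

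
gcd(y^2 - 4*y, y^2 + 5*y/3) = y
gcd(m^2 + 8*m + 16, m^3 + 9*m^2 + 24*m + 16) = m^2 + 8*m + 16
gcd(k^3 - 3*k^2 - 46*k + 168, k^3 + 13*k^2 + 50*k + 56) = k + 7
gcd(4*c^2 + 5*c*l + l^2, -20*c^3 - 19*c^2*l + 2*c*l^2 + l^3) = c + l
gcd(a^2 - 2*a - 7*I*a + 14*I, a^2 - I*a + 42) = a - 7*I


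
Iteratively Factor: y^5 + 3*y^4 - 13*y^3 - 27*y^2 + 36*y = (y)*(y^4 + 3*y^3 - 13*y^2 - 27*y + 36) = y*(y + 3)*(y^3 - 13*y + 12) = y*(y + 3)*(y + 4)*(y^2 - 4*y + 3) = y*(y - 3)*(y + 3)*(y + 4)*(y - 1)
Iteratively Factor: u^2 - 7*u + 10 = (u - 2)*(u - 5)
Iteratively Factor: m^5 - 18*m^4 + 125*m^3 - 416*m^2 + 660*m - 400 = (m - 5)*(m^4 - 13*m^3 + 60*m^2 - 116*m + 80) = (m - 5)*(m - 2)*(m^3 - 11*m^2 + 38*m - 40) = (m - 5)^2*(m - 2)*(m^2 - 6*m + 8) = (m - 5)^2*(m - 2)^2*(m - 4)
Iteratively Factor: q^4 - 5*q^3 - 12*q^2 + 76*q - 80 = (q - 2)*(q^3 - 3*q^2 - 18*q + 40) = (q - 5)*(q - 2)*(q^2 + 2*q - 8) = (q - 5)*(q - 2)^2*(q + 4)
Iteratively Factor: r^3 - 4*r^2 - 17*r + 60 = (r - 3)*(r^2 - r - 20) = (r - 5)*(r - 3)*(r + 4)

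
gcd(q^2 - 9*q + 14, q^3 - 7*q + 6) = q - 2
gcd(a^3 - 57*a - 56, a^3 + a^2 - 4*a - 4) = a + 1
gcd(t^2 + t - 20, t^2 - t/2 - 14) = t - 4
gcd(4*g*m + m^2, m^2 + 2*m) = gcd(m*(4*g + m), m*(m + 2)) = m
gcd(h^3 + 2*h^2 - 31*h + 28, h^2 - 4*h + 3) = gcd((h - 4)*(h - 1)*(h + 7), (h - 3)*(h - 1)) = h - 1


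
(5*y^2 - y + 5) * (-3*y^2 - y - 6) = -15*y^4 - 2*y^3 - 44*y^2 + y - 30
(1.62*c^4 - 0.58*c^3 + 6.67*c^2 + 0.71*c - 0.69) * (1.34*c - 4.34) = 2.1708*c^5 - 7.808*c^4 + 11.455*c^3 - 27.9964*c^2 - 4.006*c + 2.9946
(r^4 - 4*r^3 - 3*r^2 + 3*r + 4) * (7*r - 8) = 7*r^5 - 36*r^4 + 11*r^3 + 45*r^2 + 4*r - 32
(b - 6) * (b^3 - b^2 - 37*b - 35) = b^4 - 7*b^3 - 31*b^2 + 187*b + 210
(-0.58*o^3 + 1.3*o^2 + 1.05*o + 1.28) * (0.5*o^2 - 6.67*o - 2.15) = -0.29*o^5 + 4.5186*o^4 - 6.899*o^3 - 9.1585*o^2 - 10.7951*o - 2.752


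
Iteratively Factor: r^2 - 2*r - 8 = (r - 4)*(r + 2)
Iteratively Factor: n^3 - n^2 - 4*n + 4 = (n - 2)*(n^2 + n - 2) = (n - 2)*(n + 2)*(n - 1)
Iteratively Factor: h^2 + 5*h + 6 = (h + 3)*(h + 2)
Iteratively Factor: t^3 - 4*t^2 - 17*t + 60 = (t - 3)*(t^2 - t - 20) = (t - 5)*(t - 3)*(t + 4)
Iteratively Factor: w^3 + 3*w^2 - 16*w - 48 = (w + 3)*(w^2 - 16) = (w - 4)*(w + 3)*(w + 4)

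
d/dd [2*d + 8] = 2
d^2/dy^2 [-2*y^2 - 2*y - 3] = -4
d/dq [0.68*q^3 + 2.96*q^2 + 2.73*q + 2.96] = 2.04*q^2 + 5.92*q + 2.73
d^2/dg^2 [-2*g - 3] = 0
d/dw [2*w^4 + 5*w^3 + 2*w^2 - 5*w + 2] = 8*w^3 + 15*w^2 + 4*w - 5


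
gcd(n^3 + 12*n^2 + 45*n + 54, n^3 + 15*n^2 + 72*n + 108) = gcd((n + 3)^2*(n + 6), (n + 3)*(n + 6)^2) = n^2 + 9*n + 18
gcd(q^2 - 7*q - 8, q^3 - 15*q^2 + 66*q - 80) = q - 8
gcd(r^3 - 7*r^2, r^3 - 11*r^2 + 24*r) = r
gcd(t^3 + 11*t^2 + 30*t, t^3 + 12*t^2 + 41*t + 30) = t^2 + 11*t + 30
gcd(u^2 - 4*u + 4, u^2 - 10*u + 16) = u - 2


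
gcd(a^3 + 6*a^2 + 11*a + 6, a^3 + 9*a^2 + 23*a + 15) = a^2 + 4*a + 3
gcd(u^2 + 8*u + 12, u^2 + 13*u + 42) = u + 6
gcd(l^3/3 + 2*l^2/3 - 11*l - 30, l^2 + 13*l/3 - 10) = 1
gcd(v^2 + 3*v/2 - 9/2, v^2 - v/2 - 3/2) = v - 3/2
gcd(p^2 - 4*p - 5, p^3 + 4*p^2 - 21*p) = 1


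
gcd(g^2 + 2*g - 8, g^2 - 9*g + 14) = g - 2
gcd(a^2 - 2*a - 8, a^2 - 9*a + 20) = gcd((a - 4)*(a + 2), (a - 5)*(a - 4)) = a - 4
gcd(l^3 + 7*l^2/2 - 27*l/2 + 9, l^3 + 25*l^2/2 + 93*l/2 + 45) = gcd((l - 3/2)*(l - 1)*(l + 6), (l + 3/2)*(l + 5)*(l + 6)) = l + 6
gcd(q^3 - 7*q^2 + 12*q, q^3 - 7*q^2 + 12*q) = q^3 - 7*q^2 + 12*q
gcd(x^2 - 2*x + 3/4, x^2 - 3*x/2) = x - 3/2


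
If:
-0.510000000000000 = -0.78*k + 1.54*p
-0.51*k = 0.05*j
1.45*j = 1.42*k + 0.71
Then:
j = 0.45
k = -0.04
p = -0.35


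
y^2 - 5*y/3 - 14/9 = (y - 7/3)*(y + 2/3)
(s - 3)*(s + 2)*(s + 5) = s^3 + 4*s^2 - 11*s - 30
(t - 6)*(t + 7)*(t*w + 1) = t^3*w + t^2*w + t^2 - 42*t*w + t - 42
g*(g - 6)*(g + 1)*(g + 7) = g^4 + 2*g^3 - 41*g^2 - 42*g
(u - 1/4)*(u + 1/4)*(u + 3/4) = u^3 + 3*u^2/4 - u/16 - 3/64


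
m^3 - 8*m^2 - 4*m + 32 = (m - 8)*(m - 2)*(m + 2)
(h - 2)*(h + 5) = h^2 + 3*h - 10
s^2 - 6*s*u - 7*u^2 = (s - 7*u)*(s + u)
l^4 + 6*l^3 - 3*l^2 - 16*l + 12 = (l - 1)^2*(l + 2)*(l + 6)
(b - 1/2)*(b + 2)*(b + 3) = b^3 + 9*b^2/2 + 7*b/2 - 3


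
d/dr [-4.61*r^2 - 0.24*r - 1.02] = -9.22*r - 0.24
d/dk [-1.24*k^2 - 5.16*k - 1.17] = -2.48*k - 5.16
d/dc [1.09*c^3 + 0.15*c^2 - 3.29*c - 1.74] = 3.27*c^2 + 0.3*c - 3.29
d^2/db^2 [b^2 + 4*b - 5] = 2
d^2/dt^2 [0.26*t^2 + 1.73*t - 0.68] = 0.520000000000000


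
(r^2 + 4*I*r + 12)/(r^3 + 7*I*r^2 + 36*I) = 1/(r + 3*I)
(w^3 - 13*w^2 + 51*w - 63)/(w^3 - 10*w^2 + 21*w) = (w - 3)/w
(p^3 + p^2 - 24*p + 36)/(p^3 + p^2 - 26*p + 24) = (p^2 - 5*p + 6)/(p^2 - 5*p + 4)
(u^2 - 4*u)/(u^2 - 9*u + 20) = u/(u - 5)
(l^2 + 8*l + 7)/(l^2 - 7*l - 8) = (l + 7)/(l - 8)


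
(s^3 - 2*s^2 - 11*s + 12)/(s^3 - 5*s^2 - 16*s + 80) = (s^2 + 2*s - 3)/(s^2 - s - 20)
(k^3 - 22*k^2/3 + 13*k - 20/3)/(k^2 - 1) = (3*k^2 - 19*k + 20)/(3*(k + 1))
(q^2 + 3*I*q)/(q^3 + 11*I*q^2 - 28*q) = (q + 3*I)/(q^2 + 11*I*q - 28)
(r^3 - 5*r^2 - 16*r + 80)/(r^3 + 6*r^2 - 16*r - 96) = (r - 5)/(r + 6)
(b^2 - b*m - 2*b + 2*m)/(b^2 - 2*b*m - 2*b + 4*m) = (b - m)/(b - 2*m)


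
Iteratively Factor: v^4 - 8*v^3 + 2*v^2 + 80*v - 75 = (v + 3)*(v^3 - 11*v^2 + 35*v - 25) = (v - 1)*(v + 3)*(v^2 - 10*v + 25) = (v - 5)*(v - 1)*(v + 3)*(v - 5)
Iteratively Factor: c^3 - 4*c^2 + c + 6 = (c - 3)*(c^2 - c - 2) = (c - 3)*(c + 1)*(c - 2)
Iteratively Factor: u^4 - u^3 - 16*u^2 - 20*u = (u)*(u^3 - u^2 - 16*u - 20) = u*(u - 5)*(u^2 + 4*u + 4) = u*(u - 5)*(u + 2)*(u + 2)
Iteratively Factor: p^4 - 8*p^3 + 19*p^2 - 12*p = (p - 3)*(p^3 - 5*p^2 + 4*p) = (p - 3)*(p - 1)*(p^2 - 4*p) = p*(p - 3)*(p - 1)*(p - 4)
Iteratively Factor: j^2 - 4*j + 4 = (j - 2)*(j - 2)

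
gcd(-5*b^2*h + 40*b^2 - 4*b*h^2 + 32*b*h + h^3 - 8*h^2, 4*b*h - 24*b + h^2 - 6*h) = 1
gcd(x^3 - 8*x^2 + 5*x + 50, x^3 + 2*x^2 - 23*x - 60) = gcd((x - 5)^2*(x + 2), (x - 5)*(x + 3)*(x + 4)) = x - 5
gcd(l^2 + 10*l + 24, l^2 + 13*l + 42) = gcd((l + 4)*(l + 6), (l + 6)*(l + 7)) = l + 6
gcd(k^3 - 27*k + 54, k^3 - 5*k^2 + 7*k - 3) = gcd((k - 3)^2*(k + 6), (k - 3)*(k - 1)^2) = k - 3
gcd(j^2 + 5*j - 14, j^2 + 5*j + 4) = 1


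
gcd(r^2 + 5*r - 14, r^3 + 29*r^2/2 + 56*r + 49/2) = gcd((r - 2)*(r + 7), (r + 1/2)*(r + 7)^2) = r + 7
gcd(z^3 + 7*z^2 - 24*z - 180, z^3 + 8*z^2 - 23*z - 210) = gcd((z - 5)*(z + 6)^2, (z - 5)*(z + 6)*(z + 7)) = z^2 + z - 30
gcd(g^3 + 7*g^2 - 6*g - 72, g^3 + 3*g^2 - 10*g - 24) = g^2 + g - 12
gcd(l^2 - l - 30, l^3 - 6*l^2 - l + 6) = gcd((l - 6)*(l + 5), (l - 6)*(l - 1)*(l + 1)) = l - 6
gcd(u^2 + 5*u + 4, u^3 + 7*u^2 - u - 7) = u + 1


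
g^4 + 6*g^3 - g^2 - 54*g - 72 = (g - 3)*(g + 2)*(g + 3)*(g + 4)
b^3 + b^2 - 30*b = b*(b - 5)*(b + 6)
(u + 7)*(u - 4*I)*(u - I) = u^3 + 7*u^2 - 5*I*u^2 - 4*u - 35*I*u - 28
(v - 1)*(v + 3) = v^2 + 2*v - 3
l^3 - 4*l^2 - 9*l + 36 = (l - 4)*(l - 3)*(l + 3)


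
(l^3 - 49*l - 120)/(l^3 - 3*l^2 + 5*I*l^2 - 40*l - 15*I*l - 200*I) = (l + 3)/(l + 5*I)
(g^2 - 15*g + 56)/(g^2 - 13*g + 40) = (g - 7)/(g - 5)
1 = 1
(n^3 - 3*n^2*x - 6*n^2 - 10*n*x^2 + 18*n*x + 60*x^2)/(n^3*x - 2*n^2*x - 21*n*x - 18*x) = (n^2 - 3*n*x - 10*x^2)/(x*(n^2 + 4*n + 3))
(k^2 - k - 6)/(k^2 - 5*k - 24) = (-k^2 + k + 6)/(-k^2 + 5*k + 24)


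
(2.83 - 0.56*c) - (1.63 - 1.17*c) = 0.61*c + 1.2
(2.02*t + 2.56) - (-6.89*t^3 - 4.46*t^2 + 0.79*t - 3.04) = 6.89*t^3 + 4.46*t^2 + 1.23*t + 5.6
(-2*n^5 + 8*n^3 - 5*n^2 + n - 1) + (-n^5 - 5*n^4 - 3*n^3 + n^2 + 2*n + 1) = -3*n^5 - 5*n^4 + 5*n^3 - 4*n^2 + 3*n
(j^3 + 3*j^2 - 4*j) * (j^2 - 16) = j^5 + 3*j^4 - 20*j^3 - 48*j^2 + 64*j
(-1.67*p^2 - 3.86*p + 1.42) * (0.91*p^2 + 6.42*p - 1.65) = -1.5197*p^4 - 14.234*p^3 - 20.7335*p^2 + 15.4854*p - 2.343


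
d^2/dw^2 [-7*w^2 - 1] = -14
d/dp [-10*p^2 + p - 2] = 1 - 20*p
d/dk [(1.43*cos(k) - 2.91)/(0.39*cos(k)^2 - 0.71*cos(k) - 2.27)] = (0.5577*cos(k)^2 - 2.2698*cos(k) + 5.3122)*sin(k)/(0.1521*cos(k)^4 - 0.5538*cos(k)^3 - 1.2665*cos(k)^2 + 3.2234*cos(k) + 5.1529)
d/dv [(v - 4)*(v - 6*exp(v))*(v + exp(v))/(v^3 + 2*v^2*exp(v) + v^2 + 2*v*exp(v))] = (v*((v - 4)*(v - 6*exp(v))*(exp(v) + 1) - (v - 4)*(v + exp(v))*(6*exp(v) - 1) + (v - 6*exp(v))*(v + exp(v)))*(v^2 + 2*v*exp(v) + v + 2*exp(v)) - (v - 4)*(v - 6*exp(v))*(v + exp(v))*(2*v^2*exp(v) + 3*v^2 + 6*v*exp(v) + 2*v + 2*exp(v)))/(v^2*(v^2 + 2*v*exp(v) + v + 2*exp(v))^2)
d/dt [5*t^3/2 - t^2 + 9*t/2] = 15*t^2/2 - 2*t + 9/2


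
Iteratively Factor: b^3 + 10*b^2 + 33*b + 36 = (b + 3)*(b^2 + 7*b + 12) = (b + 3)^2*(b + 4)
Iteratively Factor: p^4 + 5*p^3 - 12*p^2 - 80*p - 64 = (p - 4)*(p^3 + 9*p^2 + 24*p + 16) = (p - 4)*(p + 4)*(p^2 + 5*p + 4) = (p - 4)*(p + 4)^2*(p + 1)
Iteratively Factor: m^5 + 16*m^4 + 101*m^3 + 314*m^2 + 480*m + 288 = (m + 3)*(m^4 + 13*m^3 + 62*m^2 + 128*m + 96) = (m + 3)*(m + 4)*(m^3 + 9*m^2 + 26*m + 24) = (m + 3)^2*(m + 4)*(m^2 + 6*m + 8) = (m + 3)^2*(m + 4)^2*(m + 2)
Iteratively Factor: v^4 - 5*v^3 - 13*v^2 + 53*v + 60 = (v + 1)*(v^3 - 6*v^2 - 7*v + 60) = (v - 5)*(v + 1)*(v^2 - v - 12) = (v - 5)*(v + 1)*(v + 3)*(v - 4)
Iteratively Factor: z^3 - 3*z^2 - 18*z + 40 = (z - 5)*(z^2 + 2*z - 8) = (z - 5)*(z + 4)*(z - 2)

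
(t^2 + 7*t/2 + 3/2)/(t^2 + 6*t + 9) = (t + 1/2)/(t + 3)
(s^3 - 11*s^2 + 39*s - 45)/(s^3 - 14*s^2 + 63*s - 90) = (s - 3)/(s - 6)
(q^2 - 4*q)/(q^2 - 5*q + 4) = q/(q - 1)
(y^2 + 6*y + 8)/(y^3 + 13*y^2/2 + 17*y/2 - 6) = 2*(y + 2)/(2*y^2 + 5*y - 3)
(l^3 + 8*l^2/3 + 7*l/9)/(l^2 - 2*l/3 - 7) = l*(3*l + 1)/(3*(l - 3))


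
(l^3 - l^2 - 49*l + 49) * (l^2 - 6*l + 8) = l^5 - 7*l^4 - 35*l^3 + 335*l^2 - 686*l + 392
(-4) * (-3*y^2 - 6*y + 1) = 12*y^2 + 24*y - 4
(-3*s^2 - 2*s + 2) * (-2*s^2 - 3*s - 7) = 6*s^4 + 13*s^3 + 23*s^2 + 8*s - 14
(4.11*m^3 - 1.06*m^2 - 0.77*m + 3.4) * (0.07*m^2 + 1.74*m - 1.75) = 0.2877*m^5 + 7.0772*m^4 - 9.0908*m^3 + 0.7532*m^2 + 7.2635*m - 5.95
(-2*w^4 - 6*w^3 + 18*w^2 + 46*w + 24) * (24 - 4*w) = 8*w^5 - 24*w^4 - 216*w^3 + 248*w^2 + 1008*w + 576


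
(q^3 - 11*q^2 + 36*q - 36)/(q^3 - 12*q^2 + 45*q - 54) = (q - 2)/(q - 3)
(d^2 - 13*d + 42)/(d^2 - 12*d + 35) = (d - 6)/(d - 5)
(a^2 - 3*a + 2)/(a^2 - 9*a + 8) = (a - 2)/(a - 8)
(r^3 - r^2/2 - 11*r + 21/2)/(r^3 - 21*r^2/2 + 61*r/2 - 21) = (2*r^2 + r - 21)/(2*r^2 - 19*r + 42)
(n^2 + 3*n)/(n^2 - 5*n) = (n + 3)/(n - 5)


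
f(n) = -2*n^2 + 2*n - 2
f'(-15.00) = 62.00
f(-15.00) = -482.00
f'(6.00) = -22.00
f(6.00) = -62.00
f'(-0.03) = 2.12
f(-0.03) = -2.06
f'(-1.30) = 7.20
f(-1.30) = -7.98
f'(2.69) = -8.76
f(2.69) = -11.09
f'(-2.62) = 12.48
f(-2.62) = -20.97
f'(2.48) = -7.92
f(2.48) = -9.34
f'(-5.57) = 24.28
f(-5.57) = -75.19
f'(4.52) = -16.08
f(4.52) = -33.82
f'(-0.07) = 2.28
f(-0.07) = -2.15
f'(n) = 2 - 4*n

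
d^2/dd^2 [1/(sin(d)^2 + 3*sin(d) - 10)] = (-4*sin(d)^4 - 9*sin(d)^3 - 43*sin(d)^2 - 12*sin(d) + 38)/(sin(d)^2 + 3*sin(d) - 10)^3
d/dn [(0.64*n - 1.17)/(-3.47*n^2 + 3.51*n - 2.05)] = (2.2208*n^2 - 8.1198*n + 2.7947)/(12.0409*n^4 - 24.3594*n^3 + 26.5471*n^2 - 14.391*n + 4.2025)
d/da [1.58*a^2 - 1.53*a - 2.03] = 3.16*a - 1.53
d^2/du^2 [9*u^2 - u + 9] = 18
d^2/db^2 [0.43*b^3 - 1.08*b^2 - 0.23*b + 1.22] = 2.58*b - 2.16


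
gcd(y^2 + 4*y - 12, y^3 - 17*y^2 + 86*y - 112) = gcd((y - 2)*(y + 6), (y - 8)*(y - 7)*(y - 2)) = y - 2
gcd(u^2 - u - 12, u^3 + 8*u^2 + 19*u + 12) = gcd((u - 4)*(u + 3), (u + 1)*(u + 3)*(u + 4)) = u + 3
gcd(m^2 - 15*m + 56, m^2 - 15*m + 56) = m^2 - 15*m + 56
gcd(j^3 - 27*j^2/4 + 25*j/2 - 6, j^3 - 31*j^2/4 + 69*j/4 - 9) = j^2 - 19*j/4 + 3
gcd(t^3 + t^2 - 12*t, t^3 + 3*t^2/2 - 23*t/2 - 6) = t^2 + t - 12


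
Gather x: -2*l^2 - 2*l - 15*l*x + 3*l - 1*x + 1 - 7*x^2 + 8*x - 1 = -2*l^2 + l - 7*x^2 + x*(7 - 15*l)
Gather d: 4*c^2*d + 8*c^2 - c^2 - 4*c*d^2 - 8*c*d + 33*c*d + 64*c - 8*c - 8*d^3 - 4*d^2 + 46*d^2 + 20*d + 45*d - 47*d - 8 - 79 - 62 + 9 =7*c^2 + 56*c - 8*d^3 + d^2*(42 - 4*c) + d*(4*c^2 + 25*c + 18) - 140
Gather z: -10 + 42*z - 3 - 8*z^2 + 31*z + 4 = -8*z^2 + 73*z - 9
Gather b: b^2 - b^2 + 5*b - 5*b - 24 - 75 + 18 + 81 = 0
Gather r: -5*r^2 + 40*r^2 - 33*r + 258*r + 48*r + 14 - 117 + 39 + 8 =35*r^2 + 273*r - 56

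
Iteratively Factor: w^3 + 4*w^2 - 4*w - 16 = (w + 2)*(w^2 + 2*w - 8) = (w - 2)*(w + 2)*(w + 4)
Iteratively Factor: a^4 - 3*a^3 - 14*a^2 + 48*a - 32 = (a - 4)*(a^3 + a^2 - 10*a + 8) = (a - 4)*(a - 2)*(a^2 + 3*a - 4) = (a - 4)*(a - 2)*(a + 4)*(a - 1)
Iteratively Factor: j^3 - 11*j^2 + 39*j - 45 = (j - 5)*(j^2 - 6*j + 9) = (j - 5)*(j - 3)*(j - 3)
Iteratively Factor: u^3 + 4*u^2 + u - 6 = (u + 2)*(u^2 + 2*u - 3) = (u - 1)*(u + 2)*(u + 3)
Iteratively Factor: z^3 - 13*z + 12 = (z - 3)*(z^2 + 3*z - 4) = (z - 3)*(z - 1)*(z + 4)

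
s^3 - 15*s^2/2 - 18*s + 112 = (s - 8)*(s - 7/2)*(s + 4)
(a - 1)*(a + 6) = a^2 + 5*a - 6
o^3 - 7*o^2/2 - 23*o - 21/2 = (o - 7)*(o + 1/2)*(o + 3)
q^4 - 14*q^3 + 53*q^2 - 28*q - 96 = (q - 8)*(q - 4)*(q - 3)*(q + 1)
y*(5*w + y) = 5*w*y + y^2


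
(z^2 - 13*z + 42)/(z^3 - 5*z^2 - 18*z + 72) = (z - 7)/(z^2 + z - 12)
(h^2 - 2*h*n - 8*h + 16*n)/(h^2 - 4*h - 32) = (h - 2*n)/(h + 4)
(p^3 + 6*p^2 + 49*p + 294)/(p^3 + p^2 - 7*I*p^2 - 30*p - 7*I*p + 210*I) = (p + 7*I)/(p - 5)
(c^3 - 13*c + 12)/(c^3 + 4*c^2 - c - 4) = (c - 3)/(c + 1)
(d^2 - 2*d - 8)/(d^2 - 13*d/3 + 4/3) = 3*(d + 2)/(3*d - 1)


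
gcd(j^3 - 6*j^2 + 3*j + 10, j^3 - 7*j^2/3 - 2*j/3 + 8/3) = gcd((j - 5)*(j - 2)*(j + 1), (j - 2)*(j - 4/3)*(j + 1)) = j^2 - j - 2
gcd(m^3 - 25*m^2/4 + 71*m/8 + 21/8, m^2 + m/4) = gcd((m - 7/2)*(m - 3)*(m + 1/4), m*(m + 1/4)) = m + 1/4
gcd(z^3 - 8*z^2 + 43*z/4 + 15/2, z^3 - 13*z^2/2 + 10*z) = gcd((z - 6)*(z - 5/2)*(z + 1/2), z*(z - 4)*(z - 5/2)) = z - 5/2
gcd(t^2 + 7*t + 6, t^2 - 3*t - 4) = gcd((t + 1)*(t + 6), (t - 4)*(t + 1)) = t + 1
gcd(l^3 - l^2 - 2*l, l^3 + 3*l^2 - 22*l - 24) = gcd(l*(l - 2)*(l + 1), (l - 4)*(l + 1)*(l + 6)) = l + 1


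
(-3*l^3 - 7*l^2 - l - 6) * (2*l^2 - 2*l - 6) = -6*l^5 - 8*l^4 + 30*l^3 + 32*l^2 + 18*l + 36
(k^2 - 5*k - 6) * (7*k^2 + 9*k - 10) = 7*k^4 - 26*k^3 - 97*k^2 - 4*k + 60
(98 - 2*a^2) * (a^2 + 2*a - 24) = -2*a^4 - 4*a^3 + 146*a^2 + 196*a - 2352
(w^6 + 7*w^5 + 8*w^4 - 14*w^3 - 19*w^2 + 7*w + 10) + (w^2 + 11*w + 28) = w^6 + 7*w^5 + 8*w^4 - 14*w^3 - 18*w^2 + 18*w + 38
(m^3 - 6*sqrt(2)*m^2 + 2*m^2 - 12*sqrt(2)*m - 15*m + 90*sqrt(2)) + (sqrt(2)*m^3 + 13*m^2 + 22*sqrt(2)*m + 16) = m^3 + sqrt(2)*m^3 - 6*sqrt(2)*m^2 + 15*m^2 - 15*m + 10*sqrt(2)*m + 16 + 90*sqrt(2)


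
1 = 1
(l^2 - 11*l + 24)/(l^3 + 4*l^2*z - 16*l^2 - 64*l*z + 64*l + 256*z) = (l - 3)/(l^2 + 4*l*z - 8*l - 32*z)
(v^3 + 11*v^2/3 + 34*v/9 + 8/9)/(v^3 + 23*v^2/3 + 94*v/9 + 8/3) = (v + 2)/(v + 6)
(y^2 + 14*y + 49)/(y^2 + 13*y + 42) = (y + 7)/(y + 6)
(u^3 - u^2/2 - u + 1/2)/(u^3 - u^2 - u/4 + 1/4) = 2*(u + 1)/(2*u + 1)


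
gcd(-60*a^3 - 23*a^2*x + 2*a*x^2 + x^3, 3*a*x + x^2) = 3*a + x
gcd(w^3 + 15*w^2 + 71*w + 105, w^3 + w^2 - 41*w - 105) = w^2 + 8*w + 15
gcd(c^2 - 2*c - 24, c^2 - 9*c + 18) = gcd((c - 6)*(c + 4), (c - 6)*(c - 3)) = c - 6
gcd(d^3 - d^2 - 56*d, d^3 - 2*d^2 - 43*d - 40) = d - 8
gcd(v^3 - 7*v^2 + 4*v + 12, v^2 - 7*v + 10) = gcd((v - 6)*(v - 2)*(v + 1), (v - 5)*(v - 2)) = v - 2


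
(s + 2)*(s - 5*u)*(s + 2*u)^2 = s^4 - s^3*u + 2*s^3 - 16*s^2*u^2 - 2*s^2*u - 20*s*u^3 - 32*s*u^2 - 40*u^3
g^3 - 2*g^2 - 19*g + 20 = (g - 5)*(g - 1)*(g + 4)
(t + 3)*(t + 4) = t^2 + 7*t + 12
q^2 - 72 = (q - 6*sqrt(2))*(q + 6*sqrt(2))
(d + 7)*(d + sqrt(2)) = d^2 + sqrt(2)*d + 7*d + 7*sqrt(2)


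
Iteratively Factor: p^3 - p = (p)*(p^2 - 1) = p*(p - 1)*(p + 1)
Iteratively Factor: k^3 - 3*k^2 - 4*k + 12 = (k - 2)*(k^2 - k - 6) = (k - 3)*(k - 2)*(k + 2)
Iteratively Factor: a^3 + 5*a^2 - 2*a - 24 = (a - 2)*(a^2 + 7*a + 12) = (a - 2)*(a + 3)*(a + 4)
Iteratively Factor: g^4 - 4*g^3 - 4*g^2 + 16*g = (g + 2)*(g^3 - 6*g^2 + 8*g) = (g - 2)*(g + 2)*(g^2 - 4*g) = g*(g - 2)*(g + 2)*(g - 4)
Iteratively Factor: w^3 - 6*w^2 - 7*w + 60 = (w - 4)*(w^2 - 2*w - 15) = (w - 5)*(w - 4)*(w + 3)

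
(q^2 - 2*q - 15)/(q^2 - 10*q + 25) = (q + 3)/(q - 5)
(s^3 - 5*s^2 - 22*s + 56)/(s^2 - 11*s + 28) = (s^2 + 2*s - 8)/(s - 4)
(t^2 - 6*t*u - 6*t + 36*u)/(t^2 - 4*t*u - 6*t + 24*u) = (t - 6*u)/(t - 4*u)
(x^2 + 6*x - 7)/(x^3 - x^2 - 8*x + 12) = (x^2 + 6*x - 7)/(x^3 - x^2 - 8*x + 12)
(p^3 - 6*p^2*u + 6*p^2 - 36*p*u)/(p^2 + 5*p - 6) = p*(p - 6*u)/(p - 1)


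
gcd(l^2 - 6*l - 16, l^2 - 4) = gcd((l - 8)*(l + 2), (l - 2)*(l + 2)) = l + 2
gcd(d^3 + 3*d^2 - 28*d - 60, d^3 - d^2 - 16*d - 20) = d^2 - 3*d - 10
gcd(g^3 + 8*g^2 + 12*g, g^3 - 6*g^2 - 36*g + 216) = g + 6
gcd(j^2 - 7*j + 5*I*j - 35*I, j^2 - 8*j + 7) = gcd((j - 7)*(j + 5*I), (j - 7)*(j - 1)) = j - 7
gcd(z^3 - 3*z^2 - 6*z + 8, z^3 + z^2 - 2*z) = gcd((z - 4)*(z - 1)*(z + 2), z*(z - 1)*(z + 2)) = z^2 + z - 2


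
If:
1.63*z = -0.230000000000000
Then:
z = -0.14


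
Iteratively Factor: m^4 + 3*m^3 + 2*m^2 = (m + 1)*(m^3 + 2*m^2) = (m + 1)*(m + 2)*(m^2) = m*(m + 1)*(m + 2)*(m)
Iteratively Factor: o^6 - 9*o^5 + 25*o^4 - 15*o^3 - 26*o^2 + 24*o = (o)*(o^5 - 9*o^4 + 25*o^3 - 15*o^2 - 26*o + 24) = o*(o + 1)*(o^4 - 10*o^3 + 35*o^2 - 50*o + 24) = o*(o - 1)*(o + 1)*(o^3 - 9*o^2 + 26*o - 24) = o*(o - 3)*(o - 1)*(o + 1)*(o^2 - 6*o + 8) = o*(o - 3)*(o - 2)*(o - 1)*(o + 1)*(o - 4)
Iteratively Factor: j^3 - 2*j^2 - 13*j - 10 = (j + 2)*(j^2 - 4*j - 5) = (j - 5)*(j + 2)*(j + 1)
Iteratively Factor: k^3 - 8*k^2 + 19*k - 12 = (k - 1)*(k^2 - 7*k + 12) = (k - 3)*(k - 1)*(k - 4)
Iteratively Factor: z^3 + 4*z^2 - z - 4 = (z + 4)*(z^2 - 1) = (z - 1)*(z + 4)*(z + 1)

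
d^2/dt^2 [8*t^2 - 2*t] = 16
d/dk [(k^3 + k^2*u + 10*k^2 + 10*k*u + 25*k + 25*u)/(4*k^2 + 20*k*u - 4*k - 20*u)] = (-(2*k + 5*u - 1)*(k^3 + k^2*u + 10*k^2 + 10*k*u + 25*k + 25*u) + (k^2 + 5*k*u - k - 5*u)*(3*k^2 + 2*k*u + 20*k + 10*u + 25))/(4*(k^2 + 5*k*u - k - 5*u)^2)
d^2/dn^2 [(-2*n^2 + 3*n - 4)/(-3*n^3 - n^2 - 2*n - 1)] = 2*(18*n^6 - 81*n^5 + 153*n^4 + 65*n^3 + 132*n^2 - 3*n + 20)/(27*n^9 + 27*n^8 + 63*n^7 + 64*n^6 + 60*n^5 + 51*n^4 + 29*n^3 + 15*n^2 + 6*n + 1)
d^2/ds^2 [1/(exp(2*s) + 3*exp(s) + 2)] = (2*(2*exp(s) + 3)^2*exp(s) - (4*exp(s) + 3)*(exp(2*s) + 3*exp(s) + 2))*exp(s)/(exp(2*s) + 3*exp(s) + 2)^3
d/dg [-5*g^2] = -10*g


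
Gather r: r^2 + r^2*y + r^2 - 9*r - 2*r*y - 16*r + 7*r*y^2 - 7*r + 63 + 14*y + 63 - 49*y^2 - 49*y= r^2*(y + 2) + r*(7*y^2 - 2*y - 32) - 49*y^2 - 35*y + 126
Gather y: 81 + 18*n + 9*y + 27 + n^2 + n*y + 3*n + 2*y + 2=n^2 + 21*n + y*(n + 11) + 110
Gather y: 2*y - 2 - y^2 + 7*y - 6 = -y^2 + 9*y - 8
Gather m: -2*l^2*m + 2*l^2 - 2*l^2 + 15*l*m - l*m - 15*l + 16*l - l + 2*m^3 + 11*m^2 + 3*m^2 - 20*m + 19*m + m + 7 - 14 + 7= 2*m^3 + 14*m^2 + m*(-2*l^2 + 14*l)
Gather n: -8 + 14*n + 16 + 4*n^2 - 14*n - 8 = 4*n^2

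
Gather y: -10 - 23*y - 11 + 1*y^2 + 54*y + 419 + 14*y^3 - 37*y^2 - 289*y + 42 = 14*y^3 - 36*y^2 - 258*y + 440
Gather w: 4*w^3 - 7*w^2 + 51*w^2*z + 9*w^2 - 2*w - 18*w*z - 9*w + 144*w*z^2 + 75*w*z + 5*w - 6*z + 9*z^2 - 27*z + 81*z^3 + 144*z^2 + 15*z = 4*w^3 + w^2*(51*z + 2) + w*(144*z^2 + 57*z - 6) + 81*z^3 + 153*z^2 - 18*z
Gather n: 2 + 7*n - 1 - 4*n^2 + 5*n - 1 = -4*n^2 + 12*n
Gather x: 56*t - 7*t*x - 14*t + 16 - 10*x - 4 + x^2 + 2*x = 42*t + x^2 + x*(-7*t - 8) + 12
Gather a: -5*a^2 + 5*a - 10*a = -5*a^2 - 5*a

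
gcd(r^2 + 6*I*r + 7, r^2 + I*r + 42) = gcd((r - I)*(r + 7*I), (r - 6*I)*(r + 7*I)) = r + 7*I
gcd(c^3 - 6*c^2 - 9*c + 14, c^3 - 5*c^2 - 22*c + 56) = c - 7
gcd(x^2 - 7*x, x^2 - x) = x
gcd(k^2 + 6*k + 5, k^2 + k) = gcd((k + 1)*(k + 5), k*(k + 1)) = k + 1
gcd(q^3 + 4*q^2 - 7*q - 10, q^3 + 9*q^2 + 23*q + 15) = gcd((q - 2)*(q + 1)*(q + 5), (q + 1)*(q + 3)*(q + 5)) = q^2 + 6*q + 5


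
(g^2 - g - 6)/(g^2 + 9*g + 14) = (g - 3)/(g + 7)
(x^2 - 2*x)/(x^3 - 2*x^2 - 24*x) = (2 - x)/(-x^2 + 2*x + 24)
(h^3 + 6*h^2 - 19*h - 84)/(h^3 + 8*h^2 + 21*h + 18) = (h^2 + 3*h - 28)/(h^2 + 5*h + 6)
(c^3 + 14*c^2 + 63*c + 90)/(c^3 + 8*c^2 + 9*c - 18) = (c + 5)/(c - 1)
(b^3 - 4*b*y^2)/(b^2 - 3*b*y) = (b^2 - 4*y^2)/(b - 3*y)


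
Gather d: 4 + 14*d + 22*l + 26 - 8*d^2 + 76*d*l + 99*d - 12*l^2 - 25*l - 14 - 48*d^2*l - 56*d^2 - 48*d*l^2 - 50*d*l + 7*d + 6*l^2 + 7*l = d^2*(-48*l - 64) + d*(-48*l^2 + 26*l + 120) - 6*l^2 + 4*l + 16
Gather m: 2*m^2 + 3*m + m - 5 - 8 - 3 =2*m^2 + 4*m - 16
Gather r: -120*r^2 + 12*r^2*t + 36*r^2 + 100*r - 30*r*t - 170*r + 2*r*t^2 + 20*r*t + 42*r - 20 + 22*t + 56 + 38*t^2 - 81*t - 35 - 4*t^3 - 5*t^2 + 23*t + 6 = r^2*(12*t - 84) + r*(2*t^2 - 10*t - 28) - 4*t^3 + 33*t^2 - 36*t + 7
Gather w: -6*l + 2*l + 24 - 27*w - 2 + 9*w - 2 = -4*l - 18*w + 20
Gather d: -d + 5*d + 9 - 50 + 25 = 4*d - 16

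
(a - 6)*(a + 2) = a^2 - 4*a - 12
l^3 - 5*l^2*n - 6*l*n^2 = l*(l - 6*n)*(l + n)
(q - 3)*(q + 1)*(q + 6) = q^3 + 4*q^2 - 15*q - 18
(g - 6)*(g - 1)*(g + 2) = g^3 - 5*g^2 - 8*g + 12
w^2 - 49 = (w - 7)*(w + 7)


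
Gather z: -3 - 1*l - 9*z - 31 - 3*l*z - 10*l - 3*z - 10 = -11*l + z*(-3*l - 12) - 44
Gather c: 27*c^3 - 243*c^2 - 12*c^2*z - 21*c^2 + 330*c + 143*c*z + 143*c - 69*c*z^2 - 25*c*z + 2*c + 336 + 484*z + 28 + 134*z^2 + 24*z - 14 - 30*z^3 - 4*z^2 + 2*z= 27*c^3 + c^2*(-12*z - 264) + c*(-69*z^2 + 118*z + 475) - 30*z^3 + 130*z^2 + 510*z + 350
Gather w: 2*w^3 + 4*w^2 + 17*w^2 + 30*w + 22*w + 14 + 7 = 2*w^3 + 21*w^2 + 52*w + 21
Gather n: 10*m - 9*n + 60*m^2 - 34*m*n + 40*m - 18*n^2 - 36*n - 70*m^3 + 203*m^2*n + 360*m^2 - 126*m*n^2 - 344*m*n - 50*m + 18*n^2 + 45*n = -70*m^3 + 420*m^2 - 126*m*n^2 + n*(203*m^2 - 378*m)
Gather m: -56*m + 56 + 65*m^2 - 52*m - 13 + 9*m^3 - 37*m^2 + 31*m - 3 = 9*m^3 + 28*m^2 - 77*m + 40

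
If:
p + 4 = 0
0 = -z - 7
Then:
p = -4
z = -7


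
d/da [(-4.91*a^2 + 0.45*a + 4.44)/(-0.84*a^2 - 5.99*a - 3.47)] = (29.7889*a^2 + 41.5346*a + 25.0341)/(0.7056*a^4 + 10.0632*a^3 + 41.7097*a^2 + 41.5706*a + 12.0409)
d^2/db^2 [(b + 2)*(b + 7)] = 2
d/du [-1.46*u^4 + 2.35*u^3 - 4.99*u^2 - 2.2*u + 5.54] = -5.84*u^3 + 7.05*u^2 - 9.98*u - 2.2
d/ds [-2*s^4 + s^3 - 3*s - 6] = -8*s^3 + 3*s^2 - 3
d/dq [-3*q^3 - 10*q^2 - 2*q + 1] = -9*q^2 - 20*q - 2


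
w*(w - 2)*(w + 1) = w^3 - w^2 - 2*w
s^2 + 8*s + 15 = (s + 3)*(s + 5)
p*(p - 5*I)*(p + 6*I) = p^3 + I*p^2 + 30*p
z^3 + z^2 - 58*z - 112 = (z - 8)*(z + 2)*(z + 7)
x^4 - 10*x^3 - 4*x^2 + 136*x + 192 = (x - 8)*(x - 6)*(x + 2)^2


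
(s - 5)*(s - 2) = s^2 - 7*s + 10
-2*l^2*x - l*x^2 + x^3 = x*(-2*l + x)*(l + x)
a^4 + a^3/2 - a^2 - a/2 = a*(a - 1)*(a + 1/2)*(a + 1)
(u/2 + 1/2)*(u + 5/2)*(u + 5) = u^3/2 + 17*u^2/4 + 10*u + 25/4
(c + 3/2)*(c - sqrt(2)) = c^2 - sqrt(2)*c + 3*c/2 - 3*sqrt(2)/2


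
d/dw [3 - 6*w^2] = -12*w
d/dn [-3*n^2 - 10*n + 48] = -6*n - 10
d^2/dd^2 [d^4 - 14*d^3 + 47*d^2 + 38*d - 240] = 12*d^2 - 84*d + 94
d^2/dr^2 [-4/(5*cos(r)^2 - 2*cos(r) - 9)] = 2*(-200*sin(r)^4 + 468*sin(r)^2 - 39*cos(r) + 15*cos(3*r) - 72)/(5*sin(r)^2 + 2*cos(r) + 4)^3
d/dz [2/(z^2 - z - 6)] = 2*(1 - 2*z)/(-z^2 + z + 6)^2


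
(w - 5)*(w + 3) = w^2 - 2*w - 15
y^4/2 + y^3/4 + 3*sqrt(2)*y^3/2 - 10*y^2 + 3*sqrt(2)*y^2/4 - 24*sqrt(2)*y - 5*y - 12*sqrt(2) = (y/2 + sqrt(2))*(y + 1/2)*(y - 3*sqrt(2))*(y + 4*sqrt(2))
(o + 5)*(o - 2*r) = o^2 - 2*o*r + 5*o - 10*r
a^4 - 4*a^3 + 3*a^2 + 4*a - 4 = (a - 2)^2*(a - 1)*(a + 1)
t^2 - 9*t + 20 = (t - 5)*(t - 4)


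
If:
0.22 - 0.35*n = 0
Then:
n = 0.63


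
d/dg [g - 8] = 1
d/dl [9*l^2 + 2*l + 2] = 18*l + 2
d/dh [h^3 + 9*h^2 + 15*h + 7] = 3*h^2 + 18*h + 15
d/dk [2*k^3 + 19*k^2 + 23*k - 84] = 6*k^2 + 38*k + 23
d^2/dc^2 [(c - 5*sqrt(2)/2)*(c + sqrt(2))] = 2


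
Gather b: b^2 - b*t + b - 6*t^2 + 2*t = b^2 + b*(1 - t) - 6*t^2 + 2*t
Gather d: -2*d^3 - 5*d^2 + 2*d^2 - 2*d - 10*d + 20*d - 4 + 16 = -2*d^3 - 3*d^2 + 8*d + 12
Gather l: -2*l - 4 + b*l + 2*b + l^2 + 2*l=b*l + 2*b + l^2 - 4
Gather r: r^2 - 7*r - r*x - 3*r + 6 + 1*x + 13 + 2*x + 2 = r^2 + r*(-x - 10) + 3*x + 21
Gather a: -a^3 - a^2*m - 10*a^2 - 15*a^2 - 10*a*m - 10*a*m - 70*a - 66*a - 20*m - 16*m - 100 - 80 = -a^3 + a^2*(-m - 25) + a*(-20*m - 136) - 36*m - 180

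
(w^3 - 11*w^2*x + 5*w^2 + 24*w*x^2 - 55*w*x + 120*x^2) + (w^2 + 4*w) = w^3 - 11*w^2*x + 6*w^2 + 24*w*x^2 - 55*w*x + 4*w + 120*x^2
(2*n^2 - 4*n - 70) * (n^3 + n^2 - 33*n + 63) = 2*n^5 - 2*n^4 - 140*n^3 + 188*n^2 + 2058*n - 4410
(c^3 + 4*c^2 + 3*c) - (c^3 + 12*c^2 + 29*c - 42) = -8*c^2 - 26*c + 42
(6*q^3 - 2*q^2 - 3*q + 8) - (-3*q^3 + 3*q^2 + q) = 9*q^3 - 5*q^2 - 4*q + 8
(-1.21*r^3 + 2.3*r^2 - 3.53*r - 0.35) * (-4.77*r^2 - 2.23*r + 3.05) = 5.7717*r^5 - 8.2727*r^4 + 8.0186*r^3 + 16.5564*r^2 - 9.986*r - 1.0675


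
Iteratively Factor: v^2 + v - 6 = (v + 3)*(v - 2)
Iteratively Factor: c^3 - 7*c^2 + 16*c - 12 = (c - 2)*(c^2 - 5*c + 6) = (c - 3)*(c - 2)*(c - 2)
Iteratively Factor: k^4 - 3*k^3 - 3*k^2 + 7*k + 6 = (k + 1)*(k^3 - 4*k^2 + k + 6) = (k + 1)^2*(k^2 - 5*k + 6) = (k - 2)*(k + 1)^2*(k - 3)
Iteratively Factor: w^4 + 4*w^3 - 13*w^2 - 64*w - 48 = (w + 3)*(w^3 + w^2 - 16*w - 16) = (w + 1)*(w + 3)*(w^2 - 16) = (w + 1)*(w + 3)*(w + 4)*(w - 4)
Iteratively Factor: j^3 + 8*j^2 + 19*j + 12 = (j + 1)*(j^2 + 7*j + 12) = (j + 1)*(j + 3)*(j + 4)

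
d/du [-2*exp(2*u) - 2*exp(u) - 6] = (-4*exp(u) - 2)*exp(u)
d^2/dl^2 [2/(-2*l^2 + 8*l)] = 2*(l*(l - 4) - 4*(l - 2)^2)/(l^3*(l - 4)^3)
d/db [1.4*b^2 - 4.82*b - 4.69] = 2.8*b - 4.82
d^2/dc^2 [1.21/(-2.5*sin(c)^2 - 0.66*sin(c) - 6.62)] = (30.25*sin(c)^4 + 5.9895*sin(c)^3 - 124.949924*sin(c)^2 - 17.265732*sin(c) + 38.996848)/(2.5*sin(c)^2 + 0.66*sin(c) + 6.62)^3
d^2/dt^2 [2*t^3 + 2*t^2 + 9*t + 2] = 12*t + 4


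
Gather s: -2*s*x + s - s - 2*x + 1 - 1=-2*s*x - 2*x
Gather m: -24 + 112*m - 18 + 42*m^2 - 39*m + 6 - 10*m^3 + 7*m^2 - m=-10*m^3 + 49*m^2 + 72*m - 36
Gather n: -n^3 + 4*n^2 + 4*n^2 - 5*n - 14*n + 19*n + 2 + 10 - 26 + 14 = -n^3 + 8*n^2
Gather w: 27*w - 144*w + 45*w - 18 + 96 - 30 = 48 - 72*w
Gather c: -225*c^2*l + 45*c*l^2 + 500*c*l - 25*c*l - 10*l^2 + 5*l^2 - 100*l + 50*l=-225*c^2*l + c*(45*l^2 + 475*l) - 5*l^2 - 50*l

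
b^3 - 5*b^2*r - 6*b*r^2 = b*(b - 6*r)*(b + r)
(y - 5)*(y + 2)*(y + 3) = y^3 - 19*y - 30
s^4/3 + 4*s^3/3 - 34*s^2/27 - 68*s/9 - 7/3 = (s/3 + 1)*(s - 7/3)*(s + 1/3)*(s + 3)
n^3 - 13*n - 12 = (n - 4)*(n + 1)*(n + 3)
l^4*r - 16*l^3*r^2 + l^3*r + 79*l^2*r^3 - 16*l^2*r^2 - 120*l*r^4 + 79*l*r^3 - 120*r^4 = (l - 8*r)*(l - 5*r)*(l - 3*r)*(l*r + r)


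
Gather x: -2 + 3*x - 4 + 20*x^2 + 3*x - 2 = 20*x^2 + 6*x - 8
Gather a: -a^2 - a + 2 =-a^2 - a + 2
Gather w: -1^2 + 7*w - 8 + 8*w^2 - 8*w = 8*w^2 - w - 9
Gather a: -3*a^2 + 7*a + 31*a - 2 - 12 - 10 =-3*a^2 + 38*a - 24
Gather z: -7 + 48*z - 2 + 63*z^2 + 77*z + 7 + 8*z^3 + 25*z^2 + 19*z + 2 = 8*z^3 + 88*z^2 + 144*z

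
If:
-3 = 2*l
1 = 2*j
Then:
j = 1/2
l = -3/2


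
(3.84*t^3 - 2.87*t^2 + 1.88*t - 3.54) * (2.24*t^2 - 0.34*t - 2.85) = 8.6016*t^5 - 7.7344*t^4 - 5.757*t^3 - 0.3893*t^2 - 4.1544*t + 10.089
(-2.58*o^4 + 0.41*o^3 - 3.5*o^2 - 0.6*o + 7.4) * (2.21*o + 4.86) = -5.7018*o^5 - 11.6327*o^4 - 5.7424*o^3 - 18.336*o^2 + 13.438*o + 35.964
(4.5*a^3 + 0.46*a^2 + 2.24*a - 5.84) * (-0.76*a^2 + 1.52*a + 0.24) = -3.42*a^5 + 6.4904*a^4 + 0.0768*a^3 + 7.9536*a^2 - 8.3392*a - 1.4016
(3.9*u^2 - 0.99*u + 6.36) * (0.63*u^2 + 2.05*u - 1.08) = 2.457*u^4 + 7.3713*u^3 - 2.2347*u^2 + 14.1072*u - 6.8688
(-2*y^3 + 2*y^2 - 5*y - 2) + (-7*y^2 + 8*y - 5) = -2*y^3 - 5*y^2 + 3*y - 7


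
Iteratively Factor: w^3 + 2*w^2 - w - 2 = (w + 2)*(w^2 - 1) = (w + 1)*(w + 2)*(w - 1)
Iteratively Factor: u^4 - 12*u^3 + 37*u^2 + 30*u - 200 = (u - 5)*(u^3 - 7*u^2 + 2*u + 40) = (u - 5)*(u + 2)*(u^2 - 9*u + 20) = (u - 5)*(u - 4)*(u + 2)*(u - 5)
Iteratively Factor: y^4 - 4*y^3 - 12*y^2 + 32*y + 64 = (y - 4)*(y^3 - 12*y - 16) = (y - 4)^2*(y^2 + 4*y + 4) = (y - 4)^2*(y + 2)*(y + 2)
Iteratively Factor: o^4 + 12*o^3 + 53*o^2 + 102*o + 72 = (o + 3)*(o^3 + 9*o^2 + 26*o + 24) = (o + 3)*(o + 4)*(o^2 + 5*o + 6) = (o + 2)*(o + 3)*(o + 4)*(o + 3)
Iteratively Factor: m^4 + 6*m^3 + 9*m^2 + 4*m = (m + 1)*(m^3 + 5*m^2 + 4*m) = m*(m + 1)*(m^2 + 5*m + 4) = m*(m + 1)^2*(m + 4)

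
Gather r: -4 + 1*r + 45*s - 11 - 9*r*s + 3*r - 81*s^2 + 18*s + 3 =r*(4 - 9*s) - 81*s^2 + 63*s - 12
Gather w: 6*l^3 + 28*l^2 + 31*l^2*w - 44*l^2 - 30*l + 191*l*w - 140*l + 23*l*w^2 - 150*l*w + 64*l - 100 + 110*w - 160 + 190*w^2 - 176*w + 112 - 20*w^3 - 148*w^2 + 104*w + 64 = 6*l^3 - 16*l^2 - 106*l - 20*w^3 + w^2*(23*l + 42) + w*(31*l^2 + 41*l + 38) - 84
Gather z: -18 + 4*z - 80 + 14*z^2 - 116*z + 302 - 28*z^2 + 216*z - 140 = -14*z^2 + 104*z + 64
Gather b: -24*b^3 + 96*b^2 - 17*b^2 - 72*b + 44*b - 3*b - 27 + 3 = -24*b^3 + 79*b^2 - 31*b - 24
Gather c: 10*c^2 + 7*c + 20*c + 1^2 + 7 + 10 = 10*c^2 + 27*c + 18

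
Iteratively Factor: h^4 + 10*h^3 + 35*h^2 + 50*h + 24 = (h + 2)*(h^3 + 8*h^2 + 19*h + 12) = (h + 2)*(h + 4)*(h^2 + 4*h + 3) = (h + 1)*(h + 2)*(h + 4)*(h + 3)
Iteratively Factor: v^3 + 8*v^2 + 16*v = (v + 4)*(v^2 + 4*v) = v*(v + 4)*(v + 4)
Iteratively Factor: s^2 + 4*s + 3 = (s + 3)*(s + 1)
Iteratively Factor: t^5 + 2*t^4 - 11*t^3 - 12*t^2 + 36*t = (t)*(t^4 + 2*t^3 - 11*t^2 - 12*t + 36) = t*(t - 2)*(t^3 + 4*t^2 - 3*t - 18) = t*(t - 2)^2*(t^2 + 6*t + 9) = t*(t - 2)^2*(t + 3)*(t + 3)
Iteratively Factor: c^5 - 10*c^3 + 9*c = (c)*(c^4 - 10*c^2 + 9) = c*(c - 1)*(c^3 + c^2 - 9*c - 9) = c*(c - 3)*(c - 1)*(c^2 + 4*c + 3) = c*(c - 3)*(c - 1)*(c + 1)*(c + 3)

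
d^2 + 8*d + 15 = (d + 3)*(d + 5)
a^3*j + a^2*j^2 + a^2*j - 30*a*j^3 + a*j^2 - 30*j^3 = (a - 5*j)*(a + 6*j)*(a*j + j)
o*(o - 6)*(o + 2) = o^3 - 4*o^2 - 12*o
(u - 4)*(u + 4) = u^2 - 16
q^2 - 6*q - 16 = (q - 8)*(q + 2)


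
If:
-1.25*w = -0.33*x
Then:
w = 0.264*x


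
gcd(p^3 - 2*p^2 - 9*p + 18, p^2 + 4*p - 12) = p - 2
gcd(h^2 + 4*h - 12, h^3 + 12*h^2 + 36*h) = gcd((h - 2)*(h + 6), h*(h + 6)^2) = h + 6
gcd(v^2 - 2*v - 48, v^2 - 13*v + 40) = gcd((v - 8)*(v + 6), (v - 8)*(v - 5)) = v - 8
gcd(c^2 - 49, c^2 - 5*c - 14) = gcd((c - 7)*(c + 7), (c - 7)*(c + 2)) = c - 7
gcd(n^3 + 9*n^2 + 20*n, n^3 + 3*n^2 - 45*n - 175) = n + 5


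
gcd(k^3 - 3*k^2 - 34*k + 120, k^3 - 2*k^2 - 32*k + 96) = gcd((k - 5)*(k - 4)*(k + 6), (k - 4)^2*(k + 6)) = k^2 + 2*k - 24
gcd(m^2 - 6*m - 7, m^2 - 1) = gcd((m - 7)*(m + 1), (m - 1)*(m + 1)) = m + 1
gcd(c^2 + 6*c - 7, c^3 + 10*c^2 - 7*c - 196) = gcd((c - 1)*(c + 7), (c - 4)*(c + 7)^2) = c + 7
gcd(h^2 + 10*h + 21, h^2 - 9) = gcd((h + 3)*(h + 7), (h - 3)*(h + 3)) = h + 3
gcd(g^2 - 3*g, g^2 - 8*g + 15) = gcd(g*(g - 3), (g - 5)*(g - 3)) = g - 3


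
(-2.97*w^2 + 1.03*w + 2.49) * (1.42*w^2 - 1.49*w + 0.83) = -4.2174*w^4 + 5.8879*w^3 - 0.464*w^2 - 2.8552*w + 2.0667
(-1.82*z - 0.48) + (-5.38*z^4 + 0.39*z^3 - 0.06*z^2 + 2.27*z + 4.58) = -5.38*z^4 + 0.39*z^3 - 0.06*z^2 + 0.45*z + 4.1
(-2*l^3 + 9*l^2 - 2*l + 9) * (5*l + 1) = -10*l^4 + 43*l^3 - l^2 + 43*l + 9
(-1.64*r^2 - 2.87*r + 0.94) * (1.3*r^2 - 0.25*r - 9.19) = -2.132*r^4 - 3.321*r^3 + 17.0111*r^2 + 26.1403*r - 8.6386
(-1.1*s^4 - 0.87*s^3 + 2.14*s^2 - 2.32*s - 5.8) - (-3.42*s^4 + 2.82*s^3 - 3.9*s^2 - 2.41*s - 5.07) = 2.32*s^4 - 3.69*s^3 + 6.04*s^2 + 0.0900000000000003*s - 0.73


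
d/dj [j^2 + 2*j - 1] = 2*j + 2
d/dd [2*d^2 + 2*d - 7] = 4*d + 2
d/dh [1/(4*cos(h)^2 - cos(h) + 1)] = (8*cos(h) - 1)*sin(h)/(4*sin(h)^2 + cos(h) - 5)^2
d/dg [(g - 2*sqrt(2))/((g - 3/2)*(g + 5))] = 2*(-2*g^2 + 8*sqrt(2)*g - 15 + 14*sqrt(2))/(4*g^4 + 28*g^3 - 11*g^2 - 210*g + 225)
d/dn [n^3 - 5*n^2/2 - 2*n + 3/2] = 3*n^2 - 5*n - 2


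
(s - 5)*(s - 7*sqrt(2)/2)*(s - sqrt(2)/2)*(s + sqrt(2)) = s^4 - 5*s^3 - 3*sqrt(2)*s^3 - 9*s^2/2 + 15*sqrt(2)*s^2 + 7*sqrt(2)*s/2 + 45*s/2 - 35*sqrt(2)/2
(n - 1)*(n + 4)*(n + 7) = n^3 + 10*n^2 + 17*n - 28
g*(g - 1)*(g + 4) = g^3 + 3*g^2 - 4*g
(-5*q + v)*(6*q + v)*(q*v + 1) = -30*q^3*v + q^2*v^2 - 30*q^2 + q*v^3 + q*v + v^2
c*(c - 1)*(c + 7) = c^3 + 6*c^2 - 7*c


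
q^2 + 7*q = q*(q + 7)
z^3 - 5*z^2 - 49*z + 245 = (z - 7)*(z - 5)*(z + 7)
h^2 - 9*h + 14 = (h - 7)*(h - 2)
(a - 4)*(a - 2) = a^2 - 6*a + 8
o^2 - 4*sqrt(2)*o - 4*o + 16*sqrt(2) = (o - 4)*(o - 4*sqrt(2))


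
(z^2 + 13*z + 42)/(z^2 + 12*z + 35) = (z + 6)/(z + 5)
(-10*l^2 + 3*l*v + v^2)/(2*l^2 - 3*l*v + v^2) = (5*l + v)/(-l + v)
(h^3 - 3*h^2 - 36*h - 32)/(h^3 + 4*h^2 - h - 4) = (h - 8)/(h - 1)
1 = 1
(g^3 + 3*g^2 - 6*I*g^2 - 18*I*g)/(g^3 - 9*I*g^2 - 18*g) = (g + 3)/(g - 3*I)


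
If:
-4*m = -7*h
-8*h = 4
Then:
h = -1/2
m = -7/8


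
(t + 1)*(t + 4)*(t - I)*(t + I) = t^4 + 5*t^3 + 5*t^2 + 5*t + 4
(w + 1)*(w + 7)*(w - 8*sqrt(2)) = w^3 - 8*sqrt(2)*w^2 + 8*w^2 - 64*sqrt(2)*w + 7*w - 56*sqrt(2)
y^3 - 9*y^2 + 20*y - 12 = (y - 6)*(y - 2)*(y - 1)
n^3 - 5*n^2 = n^2*(n - 5)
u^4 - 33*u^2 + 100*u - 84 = (u - 3)*(u - 2)^2*(u + 7)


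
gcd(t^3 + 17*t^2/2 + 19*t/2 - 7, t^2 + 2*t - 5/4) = t - 1/2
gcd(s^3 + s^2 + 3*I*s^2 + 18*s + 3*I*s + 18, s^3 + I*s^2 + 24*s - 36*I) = s^2 + 3*I*s + 18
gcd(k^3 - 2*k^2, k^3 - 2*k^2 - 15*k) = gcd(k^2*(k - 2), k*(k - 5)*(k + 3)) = k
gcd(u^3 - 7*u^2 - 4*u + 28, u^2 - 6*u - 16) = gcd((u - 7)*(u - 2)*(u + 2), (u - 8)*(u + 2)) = u + 2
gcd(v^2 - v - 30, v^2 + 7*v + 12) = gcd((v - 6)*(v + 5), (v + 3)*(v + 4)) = 1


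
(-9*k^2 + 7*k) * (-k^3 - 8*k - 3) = 9*k^5 - 7*k^4 + 72*k^3 - 29*k^2 - 21*k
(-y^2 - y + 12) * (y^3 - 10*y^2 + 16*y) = -y^5 + 9*y^4 + 6*y^3 - 136*y^2 + 192*y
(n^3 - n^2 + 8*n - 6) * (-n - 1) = -n^4 - 7*n^2 - 2*n + 6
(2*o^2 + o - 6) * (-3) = -6*o^2 - 3*o + 18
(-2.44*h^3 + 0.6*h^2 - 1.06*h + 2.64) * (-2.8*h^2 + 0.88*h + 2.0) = 6.832*h^5 - 3.8272*h^4 - 1.384*h^3 - 7.1248*h^2 + 0.2032*h + 5.28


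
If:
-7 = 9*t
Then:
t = -7/9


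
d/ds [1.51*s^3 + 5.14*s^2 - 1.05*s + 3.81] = 4.53*s^2 + 10.28*s - 1.05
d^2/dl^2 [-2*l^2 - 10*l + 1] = -4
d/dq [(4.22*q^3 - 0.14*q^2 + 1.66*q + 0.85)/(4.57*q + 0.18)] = (38.5708*q^3 + 1.639*q^2 - 0.0503999999999998*q - 3.5857)/(20.8849*q^2 + 1.6452*q + 0.0324)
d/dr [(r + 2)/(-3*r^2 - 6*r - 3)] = (r + 3)/(3*(r^3 + 3*r^2 + 3*r + 1))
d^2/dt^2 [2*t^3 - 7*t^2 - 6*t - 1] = 12*t - 14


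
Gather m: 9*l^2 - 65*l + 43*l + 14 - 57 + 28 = 9*l^2 - 22*l - 15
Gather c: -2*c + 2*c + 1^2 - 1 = 0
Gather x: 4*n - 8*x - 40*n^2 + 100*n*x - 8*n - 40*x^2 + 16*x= -40*n^2 - 4*n - 40*x^2 + x*(100*n + 8)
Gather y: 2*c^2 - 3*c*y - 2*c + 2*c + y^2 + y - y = 2*c^2 - 3*c*y + y^2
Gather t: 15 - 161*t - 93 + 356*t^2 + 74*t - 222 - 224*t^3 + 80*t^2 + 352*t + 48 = -224*t^3 + 436*t^2 + 265*t - 252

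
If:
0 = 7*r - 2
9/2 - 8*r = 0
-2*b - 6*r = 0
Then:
No Solution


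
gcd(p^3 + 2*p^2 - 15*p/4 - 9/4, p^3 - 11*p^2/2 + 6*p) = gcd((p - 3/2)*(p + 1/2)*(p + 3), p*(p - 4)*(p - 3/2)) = p - 3/2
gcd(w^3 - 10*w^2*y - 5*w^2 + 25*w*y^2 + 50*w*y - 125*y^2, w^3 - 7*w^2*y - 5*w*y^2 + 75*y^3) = w^2 - 10*w*y + 25*y^2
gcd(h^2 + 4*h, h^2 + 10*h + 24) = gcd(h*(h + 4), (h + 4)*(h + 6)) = h + 4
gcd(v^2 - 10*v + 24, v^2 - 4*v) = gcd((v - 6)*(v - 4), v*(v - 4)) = v - 4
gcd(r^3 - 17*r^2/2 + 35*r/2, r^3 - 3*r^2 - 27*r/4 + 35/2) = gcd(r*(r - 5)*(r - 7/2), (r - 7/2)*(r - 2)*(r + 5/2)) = r - 7/2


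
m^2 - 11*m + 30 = (m - 6)*(m - 5)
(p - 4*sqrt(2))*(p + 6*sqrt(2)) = p^2 + 2*sqrt(2)*p - 48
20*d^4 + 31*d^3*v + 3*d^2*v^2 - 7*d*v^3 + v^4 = (-5*d + v)*(-4*d + v)*(d + v)^2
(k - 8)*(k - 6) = k^2 - 14*k + 48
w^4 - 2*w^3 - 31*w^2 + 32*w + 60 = (w - 6)*(w - 2)*(w + 1)*(w + 5)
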